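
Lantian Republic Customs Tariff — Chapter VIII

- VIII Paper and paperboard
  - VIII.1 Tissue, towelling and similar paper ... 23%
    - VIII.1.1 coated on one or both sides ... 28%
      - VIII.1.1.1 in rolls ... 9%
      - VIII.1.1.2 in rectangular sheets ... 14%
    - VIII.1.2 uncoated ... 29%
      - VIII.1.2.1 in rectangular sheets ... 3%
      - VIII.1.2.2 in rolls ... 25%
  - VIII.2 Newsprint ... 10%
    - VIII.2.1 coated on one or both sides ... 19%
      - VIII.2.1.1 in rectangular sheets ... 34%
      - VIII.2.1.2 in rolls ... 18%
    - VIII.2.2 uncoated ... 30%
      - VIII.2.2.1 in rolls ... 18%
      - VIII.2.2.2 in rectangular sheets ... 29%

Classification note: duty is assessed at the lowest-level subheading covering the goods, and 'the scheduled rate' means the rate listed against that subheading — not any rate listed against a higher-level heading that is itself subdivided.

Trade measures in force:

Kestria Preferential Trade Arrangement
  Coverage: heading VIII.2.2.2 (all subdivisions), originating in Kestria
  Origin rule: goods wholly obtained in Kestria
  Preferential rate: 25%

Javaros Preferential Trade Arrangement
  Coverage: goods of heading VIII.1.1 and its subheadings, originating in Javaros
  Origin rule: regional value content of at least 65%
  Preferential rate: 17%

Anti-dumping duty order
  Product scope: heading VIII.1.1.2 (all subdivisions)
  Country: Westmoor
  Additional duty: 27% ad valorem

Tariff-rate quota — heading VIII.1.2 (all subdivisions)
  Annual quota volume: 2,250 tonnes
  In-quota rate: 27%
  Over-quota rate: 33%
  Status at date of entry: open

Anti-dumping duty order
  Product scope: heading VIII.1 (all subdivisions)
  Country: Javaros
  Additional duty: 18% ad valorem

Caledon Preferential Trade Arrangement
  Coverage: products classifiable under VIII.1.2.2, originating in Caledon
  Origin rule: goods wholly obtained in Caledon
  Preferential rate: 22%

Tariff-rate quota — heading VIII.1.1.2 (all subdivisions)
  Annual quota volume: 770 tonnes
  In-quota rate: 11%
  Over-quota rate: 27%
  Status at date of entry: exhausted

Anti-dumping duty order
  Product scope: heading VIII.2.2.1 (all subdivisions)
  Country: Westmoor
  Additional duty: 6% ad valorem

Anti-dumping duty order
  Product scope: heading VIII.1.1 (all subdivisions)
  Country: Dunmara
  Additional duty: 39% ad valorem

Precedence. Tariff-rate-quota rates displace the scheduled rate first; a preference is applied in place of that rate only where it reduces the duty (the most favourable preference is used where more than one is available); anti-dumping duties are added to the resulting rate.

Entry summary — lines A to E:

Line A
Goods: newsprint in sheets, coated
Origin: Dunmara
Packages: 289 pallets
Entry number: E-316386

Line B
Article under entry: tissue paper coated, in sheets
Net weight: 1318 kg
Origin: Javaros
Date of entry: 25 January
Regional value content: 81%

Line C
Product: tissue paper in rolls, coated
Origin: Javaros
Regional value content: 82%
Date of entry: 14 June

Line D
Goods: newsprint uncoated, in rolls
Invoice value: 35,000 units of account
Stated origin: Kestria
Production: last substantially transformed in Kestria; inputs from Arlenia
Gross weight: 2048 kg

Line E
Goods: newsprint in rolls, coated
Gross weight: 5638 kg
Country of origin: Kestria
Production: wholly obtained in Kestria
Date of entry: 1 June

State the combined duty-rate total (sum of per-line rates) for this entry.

132%

Line A: newsprint → VIII.2; coated → VIII.2.1; in sheets → VIII.2.1.1. Scheduled 34%. No special measure applies. → 34%.
Line B: tissue paper → VIII.1; coated → VIII.1.1; in sheets → VIII.1.1.2. Scheduled 14%. quota on VIII.1.1.2 exhausted → over-quota 27%; Javaros agreement on VIII.1.1: RVC ≥ 65% → 17% available; preferential 17%; anti-dumping (Javaros, VIII.1): +18%; total 17% + 18% = 35%. → 35%.
Line C: tissue paper → VIII.1; coated → VIII.1.1; in rolls → VIII.1.1.1. Scheduled 9%. Javaros agreement on VIII.1.1: RVC ≥ 65% → 17% available; preference 17% not lower than 9% → no reduction; anti-dumping (Javaros, VIII.1): +18%; total 9% + 18% = 27%. → 27%.
Line D: newsprint → VIII.2; uncoated → VIII.2.2; in rolls → VIII.2.2.1. Scheduled 18%. Kestria agreement on VIII.2.2.2: VIII.2.2.1 not covered. → 18%.
Line E: newsprint → VIII.2; coated → VIII.2.1; in rolls → VIII.2.1.2. Scheduled 18%. Kestria agreement on VIII.2.2.2: VIII.2.1.2 not covered. → 18%.
Sum: 34% + 35% + 27% + 18% + 18% = 132%.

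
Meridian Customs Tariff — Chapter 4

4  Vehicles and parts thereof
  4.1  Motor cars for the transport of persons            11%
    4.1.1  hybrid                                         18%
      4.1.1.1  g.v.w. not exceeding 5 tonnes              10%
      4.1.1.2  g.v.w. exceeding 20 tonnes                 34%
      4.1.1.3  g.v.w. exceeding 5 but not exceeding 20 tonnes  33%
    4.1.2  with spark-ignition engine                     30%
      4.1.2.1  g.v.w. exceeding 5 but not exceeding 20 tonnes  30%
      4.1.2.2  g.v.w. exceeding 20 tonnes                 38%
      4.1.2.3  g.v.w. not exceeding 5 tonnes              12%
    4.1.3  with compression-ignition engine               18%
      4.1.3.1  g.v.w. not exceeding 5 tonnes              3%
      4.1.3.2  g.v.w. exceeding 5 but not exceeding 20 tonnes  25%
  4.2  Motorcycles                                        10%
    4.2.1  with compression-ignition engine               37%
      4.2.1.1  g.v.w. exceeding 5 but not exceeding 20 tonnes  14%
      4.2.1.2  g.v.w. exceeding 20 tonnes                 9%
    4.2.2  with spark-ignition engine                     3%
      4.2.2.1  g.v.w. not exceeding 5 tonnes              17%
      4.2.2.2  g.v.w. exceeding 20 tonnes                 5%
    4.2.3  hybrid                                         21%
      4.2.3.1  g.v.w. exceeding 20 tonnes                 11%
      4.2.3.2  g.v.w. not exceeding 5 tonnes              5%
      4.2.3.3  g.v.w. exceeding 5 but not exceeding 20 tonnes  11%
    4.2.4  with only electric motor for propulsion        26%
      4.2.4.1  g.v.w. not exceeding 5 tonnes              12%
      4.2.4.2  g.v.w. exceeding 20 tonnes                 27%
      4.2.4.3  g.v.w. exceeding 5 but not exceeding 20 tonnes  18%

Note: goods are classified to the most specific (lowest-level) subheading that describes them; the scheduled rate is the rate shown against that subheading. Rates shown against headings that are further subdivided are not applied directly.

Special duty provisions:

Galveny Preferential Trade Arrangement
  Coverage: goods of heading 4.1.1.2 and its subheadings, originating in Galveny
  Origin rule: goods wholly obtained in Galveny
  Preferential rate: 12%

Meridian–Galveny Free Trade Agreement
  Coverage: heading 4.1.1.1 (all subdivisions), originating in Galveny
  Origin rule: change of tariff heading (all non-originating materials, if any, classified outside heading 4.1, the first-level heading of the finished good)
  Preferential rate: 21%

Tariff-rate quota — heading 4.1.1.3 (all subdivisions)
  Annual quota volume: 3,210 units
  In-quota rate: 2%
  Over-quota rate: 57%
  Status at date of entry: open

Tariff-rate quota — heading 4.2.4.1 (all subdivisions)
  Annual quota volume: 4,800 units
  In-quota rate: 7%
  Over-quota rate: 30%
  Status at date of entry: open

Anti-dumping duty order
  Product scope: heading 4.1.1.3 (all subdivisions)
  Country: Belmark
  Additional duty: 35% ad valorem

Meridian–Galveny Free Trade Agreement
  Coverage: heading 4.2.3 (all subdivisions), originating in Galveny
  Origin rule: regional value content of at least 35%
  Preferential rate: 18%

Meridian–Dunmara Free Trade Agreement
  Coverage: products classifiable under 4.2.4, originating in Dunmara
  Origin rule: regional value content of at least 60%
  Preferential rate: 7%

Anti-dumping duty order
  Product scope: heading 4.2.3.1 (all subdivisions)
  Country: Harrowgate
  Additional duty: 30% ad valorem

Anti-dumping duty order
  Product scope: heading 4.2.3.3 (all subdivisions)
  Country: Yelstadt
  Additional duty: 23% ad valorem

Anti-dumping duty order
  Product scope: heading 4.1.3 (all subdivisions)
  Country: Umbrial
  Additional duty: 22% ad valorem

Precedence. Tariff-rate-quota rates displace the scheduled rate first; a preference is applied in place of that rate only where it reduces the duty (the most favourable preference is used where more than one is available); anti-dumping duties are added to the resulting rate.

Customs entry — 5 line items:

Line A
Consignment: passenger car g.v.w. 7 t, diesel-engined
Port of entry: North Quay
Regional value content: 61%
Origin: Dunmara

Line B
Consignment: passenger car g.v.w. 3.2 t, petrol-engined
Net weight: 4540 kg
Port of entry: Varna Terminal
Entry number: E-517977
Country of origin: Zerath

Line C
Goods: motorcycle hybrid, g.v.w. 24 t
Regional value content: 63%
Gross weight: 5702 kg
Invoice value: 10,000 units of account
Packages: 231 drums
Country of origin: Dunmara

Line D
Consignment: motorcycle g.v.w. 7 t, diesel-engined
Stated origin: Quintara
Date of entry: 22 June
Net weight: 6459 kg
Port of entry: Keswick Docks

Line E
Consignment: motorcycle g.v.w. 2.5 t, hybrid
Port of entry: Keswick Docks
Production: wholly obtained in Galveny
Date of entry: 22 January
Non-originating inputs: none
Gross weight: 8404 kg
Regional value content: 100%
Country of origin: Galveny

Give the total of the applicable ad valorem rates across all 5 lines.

67%

Line A: passenger car → 4.1; diesel-engined → 4.1.3; g.v.w. 7 t → 4.1.3.2. Scheduled 25%. Dunmara agreement on 4.2.4: 4.1.3.2 not covered. → 25%.
Line B: passenger car → 4.1; petrol-engined → 4.1.2; g.v.w. 3.2 t → 4.1.2.3. Scheduled 12%. No special measure applies. → 12%.
Line C: motorcycle → 4.2; hybrid → 4.2.3; g.v.w. 24 t → 4.2.3.1. Scheduled 11%. Dunmara agreement on 4.2.4: 4.2.3.1 not covered. → 11%.
Line D: motorcycle → 4.2; diesel-engined → 4.2.1; g.v.w. 7 t → 4.2.1.1. Scheduled 14%. No special measure applies. → 14%.
Line E: motorcycle → 4.2; hybrid → 4.2.3; g.v.w. 2.5 t → 4.2.3.2. Scheduled 5%. Galveny agreement on 4.1.1.2: 4.2.3.2 not covered; Galveny agreement on 4.1.1.1: 4.2.3.2 not covered; Galveny agreement on 4.2.3: RVC ≥ 35% → 18% available; preference 18% not lower than 5% → no reduction. → 5%.
Sum: 25% + 12% + 11% + 14% + 5% = 67%.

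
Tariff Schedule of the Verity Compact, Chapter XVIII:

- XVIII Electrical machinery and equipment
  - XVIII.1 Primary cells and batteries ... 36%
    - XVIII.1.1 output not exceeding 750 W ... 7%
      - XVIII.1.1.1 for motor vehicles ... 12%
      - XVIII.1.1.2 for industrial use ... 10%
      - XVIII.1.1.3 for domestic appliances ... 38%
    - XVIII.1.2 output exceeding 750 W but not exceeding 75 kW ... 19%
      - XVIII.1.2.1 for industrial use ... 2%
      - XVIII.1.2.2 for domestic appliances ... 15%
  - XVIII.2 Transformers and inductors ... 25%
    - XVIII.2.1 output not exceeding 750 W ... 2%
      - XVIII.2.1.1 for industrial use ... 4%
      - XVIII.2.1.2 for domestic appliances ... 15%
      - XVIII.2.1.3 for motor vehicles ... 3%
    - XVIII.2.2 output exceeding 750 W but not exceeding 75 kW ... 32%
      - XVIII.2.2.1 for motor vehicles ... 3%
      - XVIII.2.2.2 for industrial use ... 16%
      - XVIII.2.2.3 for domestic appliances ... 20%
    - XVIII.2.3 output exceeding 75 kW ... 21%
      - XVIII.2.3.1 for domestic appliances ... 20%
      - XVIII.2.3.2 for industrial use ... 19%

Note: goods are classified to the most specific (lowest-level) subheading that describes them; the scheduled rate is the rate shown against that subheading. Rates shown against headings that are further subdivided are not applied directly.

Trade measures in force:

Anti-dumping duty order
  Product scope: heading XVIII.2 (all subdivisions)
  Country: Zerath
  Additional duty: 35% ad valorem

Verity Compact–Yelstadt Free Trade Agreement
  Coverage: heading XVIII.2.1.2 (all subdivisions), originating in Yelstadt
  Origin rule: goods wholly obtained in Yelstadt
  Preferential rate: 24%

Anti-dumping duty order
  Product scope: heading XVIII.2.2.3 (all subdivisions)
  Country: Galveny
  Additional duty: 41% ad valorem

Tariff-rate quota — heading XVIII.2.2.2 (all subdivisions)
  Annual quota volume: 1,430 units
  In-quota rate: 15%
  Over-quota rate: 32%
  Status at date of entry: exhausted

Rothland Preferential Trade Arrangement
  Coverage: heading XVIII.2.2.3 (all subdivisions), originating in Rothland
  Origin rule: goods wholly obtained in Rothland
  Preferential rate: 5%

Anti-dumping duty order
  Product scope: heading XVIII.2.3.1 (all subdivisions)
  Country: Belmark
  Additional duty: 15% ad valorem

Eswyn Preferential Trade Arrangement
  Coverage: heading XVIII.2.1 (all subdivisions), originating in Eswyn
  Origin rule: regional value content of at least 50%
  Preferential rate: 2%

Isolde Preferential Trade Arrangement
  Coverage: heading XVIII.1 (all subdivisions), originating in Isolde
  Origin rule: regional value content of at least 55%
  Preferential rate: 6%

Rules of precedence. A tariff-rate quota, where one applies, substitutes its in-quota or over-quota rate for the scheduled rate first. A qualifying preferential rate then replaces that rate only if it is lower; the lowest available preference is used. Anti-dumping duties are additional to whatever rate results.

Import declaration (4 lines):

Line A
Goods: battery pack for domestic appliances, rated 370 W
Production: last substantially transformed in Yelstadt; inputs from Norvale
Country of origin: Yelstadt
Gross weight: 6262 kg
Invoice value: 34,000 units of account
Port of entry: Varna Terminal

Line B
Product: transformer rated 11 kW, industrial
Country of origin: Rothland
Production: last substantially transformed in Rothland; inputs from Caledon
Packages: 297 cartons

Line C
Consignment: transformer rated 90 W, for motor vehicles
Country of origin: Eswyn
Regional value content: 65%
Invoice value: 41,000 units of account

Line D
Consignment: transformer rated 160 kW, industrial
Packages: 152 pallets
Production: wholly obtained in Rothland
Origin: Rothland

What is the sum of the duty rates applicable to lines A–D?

Line A: battery pack → XVIII.1; rated 370 W → XVIII.1.1; for domestic appliances → XVIII.1.1.3. Scheduled 38%. Yelstadt agreement on XVIII.2.1.2: XVIII.1.1.3 not covered. → 38%.
Line B: transformer → XVIII.2; rated 11 kW → XVIII.2.2; industrial → XVIII.2.2.2. Scheduled 16%. quota on XVIII.2.2.2 exhausted → over-quota 32%; Rothland agreement on XVIII.2.2.3: XVIII.2.2.2 not covered. → 32%.
Line C: transformer → XVIII.2; rated 90 W → XVIII.2.1; for motor vehicles → XVIII.2.1.3. Scheduled 3%. Eswyn agreement on XVIII.2.1: RVC ≥ 50% → 2% available; preferential 2%. → 2%.
Line D: transformer → XVIII.2; rated 160 kW → XVIII.2.3; industrial → XVIII.2.3.2. Scheduled 19%. Rothland agreement on XVIII.2.2.3: XVIII.2.3.2 not covered. → 19%.
Sum: 38% + 32% + 2% + 19% = 91%.

91%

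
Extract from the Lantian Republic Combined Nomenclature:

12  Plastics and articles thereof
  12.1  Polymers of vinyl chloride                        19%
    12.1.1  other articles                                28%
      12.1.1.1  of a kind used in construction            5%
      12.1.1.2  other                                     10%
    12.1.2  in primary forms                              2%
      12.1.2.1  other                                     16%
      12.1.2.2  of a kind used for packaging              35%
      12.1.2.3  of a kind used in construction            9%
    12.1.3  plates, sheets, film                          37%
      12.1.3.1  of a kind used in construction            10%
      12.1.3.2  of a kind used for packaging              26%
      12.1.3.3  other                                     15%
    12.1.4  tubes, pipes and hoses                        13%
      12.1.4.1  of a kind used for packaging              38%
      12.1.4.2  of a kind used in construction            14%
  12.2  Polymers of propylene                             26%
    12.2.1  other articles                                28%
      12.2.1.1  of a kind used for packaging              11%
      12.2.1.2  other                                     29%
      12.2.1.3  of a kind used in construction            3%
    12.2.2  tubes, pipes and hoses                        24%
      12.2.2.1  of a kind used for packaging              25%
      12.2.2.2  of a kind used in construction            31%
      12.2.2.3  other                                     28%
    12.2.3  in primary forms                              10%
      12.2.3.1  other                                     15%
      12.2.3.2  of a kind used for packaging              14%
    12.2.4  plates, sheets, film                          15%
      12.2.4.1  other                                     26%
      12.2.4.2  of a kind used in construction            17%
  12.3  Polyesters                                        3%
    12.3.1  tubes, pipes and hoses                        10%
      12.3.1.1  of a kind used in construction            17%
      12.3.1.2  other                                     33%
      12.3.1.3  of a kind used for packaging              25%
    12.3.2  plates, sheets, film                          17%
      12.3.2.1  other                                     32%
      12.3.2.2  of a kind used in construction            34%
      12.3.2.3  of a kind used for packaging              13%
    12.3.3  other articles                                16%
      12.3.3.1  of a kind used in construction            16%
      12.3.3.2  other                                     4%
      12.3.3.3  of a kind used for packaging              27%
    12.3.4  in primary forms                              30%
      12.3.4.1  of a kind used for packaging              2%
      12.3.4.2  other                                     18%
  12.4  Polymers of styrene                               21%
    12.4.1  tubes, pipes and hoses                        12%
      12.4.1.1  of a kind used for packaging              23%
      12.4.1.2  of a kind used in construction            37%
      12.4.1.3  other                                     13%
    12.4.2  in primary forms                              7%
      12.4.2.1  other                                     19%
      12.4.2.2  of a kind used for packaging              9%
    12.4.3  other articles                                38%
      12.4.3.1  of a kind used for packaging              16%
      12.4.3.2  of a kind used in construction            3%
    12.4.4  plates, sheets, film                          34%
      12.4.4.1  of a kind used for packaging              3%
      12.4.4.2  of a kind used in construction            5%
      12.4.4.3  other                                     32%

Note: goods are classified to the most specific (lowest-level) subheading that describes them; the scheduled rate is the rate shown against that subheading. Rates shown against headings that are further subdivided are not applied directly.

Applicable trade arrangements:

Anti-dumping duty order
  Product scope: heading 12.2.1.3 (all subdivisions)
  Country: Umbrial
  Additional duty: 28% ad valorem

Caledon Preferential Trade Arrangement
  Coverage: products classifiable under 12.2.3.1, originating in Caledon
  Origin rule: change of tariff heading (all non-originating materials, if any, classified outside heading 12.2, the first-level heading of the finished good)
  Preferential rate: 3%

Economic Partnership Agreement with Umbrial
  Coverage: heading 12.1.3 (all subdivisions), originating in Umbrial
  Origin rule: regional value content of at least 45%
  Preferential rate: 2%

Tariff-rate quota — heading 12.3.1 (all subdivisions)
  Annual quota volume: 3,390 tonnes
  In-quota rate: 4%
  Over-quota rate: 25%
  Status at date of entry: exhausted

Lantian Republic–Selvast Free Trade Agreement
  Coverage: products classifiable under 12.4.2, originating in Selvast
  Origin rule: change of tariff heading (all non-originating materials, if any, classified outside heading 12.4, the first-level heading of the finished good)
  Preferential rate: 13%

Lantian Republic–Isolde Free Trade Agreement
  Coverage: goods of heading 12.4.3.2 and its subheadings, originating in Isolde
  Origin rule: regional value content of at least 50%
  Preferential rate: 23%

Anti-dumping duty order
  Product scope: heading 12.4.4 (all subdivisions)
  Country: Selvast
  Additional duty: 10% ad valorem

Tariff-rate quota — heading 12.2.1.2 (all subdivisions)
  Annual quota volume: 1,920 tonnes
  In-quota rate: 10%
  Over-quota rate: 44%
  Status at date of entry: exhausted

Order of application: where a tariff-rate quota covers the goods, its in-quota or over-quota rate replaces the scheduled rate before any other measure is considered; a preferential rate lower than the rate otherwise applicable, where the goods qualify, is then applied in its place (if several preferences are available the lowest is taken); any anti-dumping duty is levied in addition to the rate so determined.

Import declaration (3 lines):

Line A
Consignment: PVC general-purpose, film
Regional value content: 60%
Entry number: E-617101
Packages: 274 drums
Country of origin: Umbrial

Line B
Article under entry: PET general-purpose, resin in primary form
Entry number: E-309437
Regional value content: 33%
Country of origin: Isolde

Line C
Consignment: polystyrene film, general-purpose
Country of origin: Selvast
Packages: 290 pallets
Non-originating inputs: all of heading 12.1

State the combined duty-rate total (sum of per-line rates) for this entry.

62%

Line A: PVC → 12.1; film → 12.1.3; general-purpose → 12.1.3.3. Scheduled 15%. Umbrial agreement on 12.1.3: RVC ≥ 45% → 2% available; preferential 2%. → 2%.
Line B: PET → 12.3; resin in primary form → 12.3.4; general-purpose → 12.3.4.2. Scheduled 18%. Isolde agreement on 12.4.3.2: 12.3.4.2 not covered. → 18%.
Line C: polystyrene → 12.4; film → 12.4.4; general-purpose → 12.4.4.3. Scheduled 32%. Selvast agreement on 12.4.2: 12.4.4.3 not covered; anti-dumping (Selvast, 12.4.4): +10%; total 32% + 10% = 42%. → 42%.
Sum: 2% + 18% + 42% = 62%.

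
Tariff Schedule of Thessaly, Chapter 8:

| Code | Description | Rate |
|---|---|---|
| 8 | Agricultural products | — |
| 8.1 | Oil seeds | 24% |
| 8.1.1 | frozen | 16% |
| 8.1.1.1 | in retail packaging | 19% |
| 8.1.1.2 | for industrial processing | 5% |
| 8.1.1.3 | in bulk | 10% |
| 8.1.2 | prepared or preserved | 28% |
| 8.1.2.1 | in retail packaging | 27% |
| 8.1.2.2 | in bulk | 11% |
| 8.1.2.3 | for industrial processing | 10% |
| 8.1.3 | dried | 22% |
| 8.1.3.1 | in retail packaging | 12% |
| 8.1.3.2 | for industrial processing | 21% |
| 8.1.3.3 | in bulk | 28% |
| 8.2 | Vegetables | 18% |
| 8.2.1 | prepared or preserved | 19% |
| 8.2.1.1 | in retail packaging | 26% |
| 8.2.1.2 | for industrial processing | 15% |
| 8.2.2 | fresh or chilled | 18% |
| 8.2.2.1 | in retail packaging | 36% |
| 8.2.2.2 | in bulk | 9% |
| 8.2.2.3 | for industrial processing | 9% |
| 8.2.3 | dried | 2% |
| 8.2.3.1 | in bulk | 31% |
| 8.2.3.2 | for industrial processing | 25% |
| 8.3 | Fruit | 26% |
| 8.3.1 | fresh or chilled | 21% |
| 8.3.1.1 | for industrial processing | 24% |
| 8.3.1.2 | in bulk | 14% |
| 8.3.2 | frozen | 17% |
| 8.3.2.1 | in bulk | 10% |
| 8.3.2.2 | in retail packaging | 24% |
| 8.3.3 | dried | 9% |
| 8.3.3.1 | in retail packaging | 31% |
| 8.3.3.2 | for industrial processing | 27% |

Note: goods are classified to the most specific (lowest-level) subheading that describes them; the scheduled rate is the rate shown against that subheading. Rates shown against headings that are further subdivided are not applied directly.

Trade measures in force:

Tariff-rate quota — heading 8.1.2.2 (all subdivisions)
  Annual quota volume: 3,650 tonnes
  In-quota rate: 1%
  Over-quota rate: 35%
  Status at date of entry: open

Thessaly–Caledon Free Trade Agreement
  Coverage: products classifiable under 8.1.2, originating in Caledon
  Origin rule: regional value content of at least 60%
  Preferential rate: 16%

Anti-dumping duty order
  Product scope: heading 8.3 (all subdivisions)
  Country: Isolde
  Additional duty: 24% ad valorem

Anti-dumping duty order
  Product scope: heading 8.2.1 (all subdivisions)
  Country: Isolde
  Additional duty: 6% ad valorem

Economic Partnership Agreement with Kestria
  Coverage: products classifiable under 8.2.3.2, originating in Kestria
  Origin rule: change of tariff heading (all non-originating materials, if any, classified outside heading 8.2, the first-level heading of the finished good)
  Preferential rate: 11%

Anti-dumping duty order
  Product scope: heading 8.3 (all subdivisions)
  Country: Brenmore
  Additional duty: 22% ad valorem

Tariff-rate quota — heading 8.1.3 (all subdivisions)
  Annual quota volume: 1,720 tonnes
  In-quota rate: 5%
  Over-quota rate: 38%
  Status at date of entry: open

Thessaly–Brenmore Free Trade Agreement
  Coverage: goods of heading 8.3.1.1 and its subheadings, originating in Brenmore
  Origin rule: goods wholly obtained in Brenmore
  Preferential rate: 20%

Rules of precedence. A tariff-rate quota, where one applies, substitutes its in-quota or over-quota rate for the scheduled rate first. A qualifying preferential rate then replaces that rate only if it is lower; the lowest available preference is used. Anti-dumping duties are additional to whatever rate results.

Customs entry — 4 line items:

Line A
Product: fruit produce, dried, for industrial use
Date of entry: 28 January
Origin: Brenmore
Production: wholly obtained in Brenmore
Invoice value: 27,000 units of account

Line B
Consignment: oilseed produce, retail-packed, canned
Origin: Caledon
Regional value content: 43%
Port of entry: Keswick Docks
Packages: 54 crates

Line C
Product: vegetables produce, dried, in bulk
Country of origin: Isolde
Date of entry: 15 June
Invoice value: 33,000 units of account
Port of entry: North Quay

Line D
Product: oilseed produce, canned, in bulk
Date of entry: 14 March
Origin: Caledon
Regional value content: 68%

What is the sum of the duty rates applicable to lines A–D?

108%

Line A: fruit → 8.3; dried → 8.3.3; for industrial use → 8.3.3.2. Scheduled 27%. Brenmore agreement on 8.3.1.1: 8.3.3.2 not covered; anti-dumping (Brenmore, 8.3): +22%; total 27% + 22% = 49%. → 49%.
Line B: oilseed → 8.1; canned → 8.1.2; retail-packed → 8.1.2.1. Scheduled 27%. Caledon agreement on 8.1.2: RVC < 60%. → 27%.
Line C: vegetables → 8.2; dried → 8.2.3; in bulk → 8.2.3.1. Scheduled 31%. No special measure applies. → 31%.
Line D: oilseed → 8.1; canned → 8.1.2; in bulk → 8.1.2.2. Scheduled 11%. quota on 8.1.2.2 open → in-quota 1%; Caledon agreement on 8.1.2: RVC ≥ 60% → 16% available; preference 16% not lower than 1% → no reduction. → 1%.
Sum: 49% + 27% + 31% + 1% = 108%.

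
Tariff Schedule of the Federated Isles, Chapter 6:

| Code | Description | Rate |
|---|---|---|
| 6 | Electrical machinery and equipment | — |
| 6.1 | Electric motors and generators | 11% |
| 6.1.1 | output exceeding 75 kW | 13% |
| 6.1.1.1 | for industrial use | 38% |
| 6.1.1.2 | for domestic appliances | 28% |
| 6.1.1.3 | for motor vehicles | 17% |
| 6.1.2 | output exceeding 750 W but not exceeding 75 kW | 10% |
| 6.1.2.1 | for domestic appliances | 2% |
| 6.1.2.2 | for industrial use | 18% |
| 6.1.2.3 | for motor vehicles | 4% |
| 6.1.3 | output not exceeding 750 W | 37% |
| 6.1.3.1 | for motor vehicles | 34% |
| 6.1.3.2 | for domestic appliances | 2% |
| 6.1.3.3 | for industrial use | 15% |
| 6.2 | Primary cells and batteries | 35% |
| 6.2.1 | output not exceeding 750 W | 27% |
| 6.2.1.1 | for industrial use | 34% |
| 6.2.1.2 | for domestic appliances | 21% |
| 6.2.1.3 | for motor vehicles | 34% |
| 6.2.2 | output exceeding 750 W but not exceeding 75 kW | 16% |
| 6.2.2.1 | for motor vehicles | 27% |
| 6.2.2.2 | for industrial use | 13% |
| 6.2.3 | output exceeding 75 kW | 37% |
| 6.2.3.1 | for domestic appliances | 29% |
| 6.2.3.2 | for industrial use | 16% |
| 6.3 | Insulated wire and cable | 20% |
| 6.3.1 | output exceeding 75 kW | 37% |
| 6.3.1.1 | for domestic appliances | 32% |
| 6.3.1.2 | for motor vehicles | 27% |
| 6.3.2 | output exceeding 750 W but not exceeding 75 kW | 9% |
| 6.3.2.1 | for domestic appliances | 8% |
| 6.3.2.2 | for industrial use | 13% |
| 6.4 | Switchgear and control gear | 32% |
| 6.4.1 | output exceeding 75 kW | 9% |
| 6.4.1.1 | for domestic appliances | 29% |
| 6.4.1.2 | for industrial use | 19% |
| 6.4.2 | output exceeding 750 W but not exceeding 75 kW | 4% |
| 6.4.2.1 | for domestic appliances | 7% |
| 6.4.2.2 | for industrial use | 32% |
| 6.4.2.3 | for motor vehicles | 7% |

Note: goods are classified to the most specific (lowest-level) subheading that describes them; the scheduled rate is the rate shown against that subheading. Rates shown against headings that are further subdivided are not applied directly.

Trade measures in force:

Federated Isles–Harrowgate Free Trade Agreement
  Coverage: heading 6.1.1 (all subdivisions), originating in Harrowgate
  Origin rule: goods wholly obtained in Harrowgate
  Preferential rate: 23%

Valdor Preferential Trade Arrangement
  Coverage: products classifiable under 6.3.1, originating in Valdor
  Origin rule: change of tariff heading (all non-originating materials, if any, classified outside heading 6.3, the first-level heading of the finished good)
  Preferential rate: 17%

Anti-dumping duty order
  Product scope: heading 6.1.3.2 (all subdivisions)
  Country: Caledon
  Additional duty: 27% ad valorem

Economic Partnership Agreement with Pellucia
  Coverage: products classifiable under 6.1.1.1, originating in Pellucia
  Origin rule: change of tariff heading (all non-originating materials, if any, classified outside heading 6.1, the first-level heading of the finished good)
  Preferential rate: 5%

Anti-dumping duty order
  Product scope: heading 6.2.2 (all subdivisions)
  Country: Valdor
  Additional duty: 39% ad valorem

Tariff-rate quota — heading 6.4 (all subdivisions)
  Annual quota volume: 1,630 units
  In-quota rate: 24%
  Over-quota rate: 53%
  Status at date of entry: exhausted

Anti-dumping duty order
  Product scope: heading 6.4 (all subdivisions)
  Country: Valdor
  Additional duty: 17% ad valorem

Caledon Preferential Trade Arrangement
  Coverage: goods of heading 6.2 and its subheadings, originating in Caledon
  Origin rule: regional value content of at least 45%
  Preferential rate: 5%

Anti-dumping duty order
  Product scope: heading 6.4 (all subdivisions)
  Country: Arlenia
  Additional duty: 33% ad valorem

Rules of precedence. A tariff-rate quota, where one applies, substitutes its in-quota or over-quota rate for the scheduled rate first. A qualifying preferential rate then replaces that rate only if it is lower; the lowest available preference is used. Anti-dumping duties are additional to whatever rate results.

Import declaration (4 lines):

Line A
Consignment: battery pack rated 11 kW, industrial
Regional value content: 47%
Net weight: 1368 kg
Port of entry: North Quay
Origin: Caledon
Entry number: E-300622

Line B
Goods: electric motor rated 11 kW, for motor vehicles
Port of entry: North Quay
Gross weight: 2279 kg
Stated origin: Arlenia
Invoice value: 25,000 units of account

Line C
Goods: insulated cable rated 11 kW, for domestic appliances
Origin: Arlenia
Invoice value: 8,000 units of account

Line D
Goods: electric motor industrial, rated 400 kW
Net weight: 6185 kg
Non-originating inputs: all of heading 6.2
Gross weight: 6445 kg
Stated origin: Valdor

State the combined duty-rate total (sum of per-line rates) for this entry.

55%

Line A: battery pack → 6.2; rated 11 kW → 6.2.2; industrial → 6.2.2.2. Scheduled 13%. Caledon agreement on 6.2: RVC ≥ 45% → 5% available; preferential 5%. → 5%.
Line B: electric motor → 6.1; rated 11 kW → 6.1.2; for motor vehicles → 6.1.2.3. Scheduled 4%. No special measure applies. → 4%.
Line C: insulated cable → 6.3; rated 11 kW → 6.3.2; for domestic appliances → 6.3.2.1. Scheduled 8%. No special measure applies. → 8%.
Line D: electric motor → 6.1; rated 400 kW → 6.1.1; industrial → 6.1.1.1. Scheduled 38%. Valdor agreement on 6.3.1: 6.1.1.1 not covered. → 38%.
Sum: 5% + 4% + 8% + 38% = 55%.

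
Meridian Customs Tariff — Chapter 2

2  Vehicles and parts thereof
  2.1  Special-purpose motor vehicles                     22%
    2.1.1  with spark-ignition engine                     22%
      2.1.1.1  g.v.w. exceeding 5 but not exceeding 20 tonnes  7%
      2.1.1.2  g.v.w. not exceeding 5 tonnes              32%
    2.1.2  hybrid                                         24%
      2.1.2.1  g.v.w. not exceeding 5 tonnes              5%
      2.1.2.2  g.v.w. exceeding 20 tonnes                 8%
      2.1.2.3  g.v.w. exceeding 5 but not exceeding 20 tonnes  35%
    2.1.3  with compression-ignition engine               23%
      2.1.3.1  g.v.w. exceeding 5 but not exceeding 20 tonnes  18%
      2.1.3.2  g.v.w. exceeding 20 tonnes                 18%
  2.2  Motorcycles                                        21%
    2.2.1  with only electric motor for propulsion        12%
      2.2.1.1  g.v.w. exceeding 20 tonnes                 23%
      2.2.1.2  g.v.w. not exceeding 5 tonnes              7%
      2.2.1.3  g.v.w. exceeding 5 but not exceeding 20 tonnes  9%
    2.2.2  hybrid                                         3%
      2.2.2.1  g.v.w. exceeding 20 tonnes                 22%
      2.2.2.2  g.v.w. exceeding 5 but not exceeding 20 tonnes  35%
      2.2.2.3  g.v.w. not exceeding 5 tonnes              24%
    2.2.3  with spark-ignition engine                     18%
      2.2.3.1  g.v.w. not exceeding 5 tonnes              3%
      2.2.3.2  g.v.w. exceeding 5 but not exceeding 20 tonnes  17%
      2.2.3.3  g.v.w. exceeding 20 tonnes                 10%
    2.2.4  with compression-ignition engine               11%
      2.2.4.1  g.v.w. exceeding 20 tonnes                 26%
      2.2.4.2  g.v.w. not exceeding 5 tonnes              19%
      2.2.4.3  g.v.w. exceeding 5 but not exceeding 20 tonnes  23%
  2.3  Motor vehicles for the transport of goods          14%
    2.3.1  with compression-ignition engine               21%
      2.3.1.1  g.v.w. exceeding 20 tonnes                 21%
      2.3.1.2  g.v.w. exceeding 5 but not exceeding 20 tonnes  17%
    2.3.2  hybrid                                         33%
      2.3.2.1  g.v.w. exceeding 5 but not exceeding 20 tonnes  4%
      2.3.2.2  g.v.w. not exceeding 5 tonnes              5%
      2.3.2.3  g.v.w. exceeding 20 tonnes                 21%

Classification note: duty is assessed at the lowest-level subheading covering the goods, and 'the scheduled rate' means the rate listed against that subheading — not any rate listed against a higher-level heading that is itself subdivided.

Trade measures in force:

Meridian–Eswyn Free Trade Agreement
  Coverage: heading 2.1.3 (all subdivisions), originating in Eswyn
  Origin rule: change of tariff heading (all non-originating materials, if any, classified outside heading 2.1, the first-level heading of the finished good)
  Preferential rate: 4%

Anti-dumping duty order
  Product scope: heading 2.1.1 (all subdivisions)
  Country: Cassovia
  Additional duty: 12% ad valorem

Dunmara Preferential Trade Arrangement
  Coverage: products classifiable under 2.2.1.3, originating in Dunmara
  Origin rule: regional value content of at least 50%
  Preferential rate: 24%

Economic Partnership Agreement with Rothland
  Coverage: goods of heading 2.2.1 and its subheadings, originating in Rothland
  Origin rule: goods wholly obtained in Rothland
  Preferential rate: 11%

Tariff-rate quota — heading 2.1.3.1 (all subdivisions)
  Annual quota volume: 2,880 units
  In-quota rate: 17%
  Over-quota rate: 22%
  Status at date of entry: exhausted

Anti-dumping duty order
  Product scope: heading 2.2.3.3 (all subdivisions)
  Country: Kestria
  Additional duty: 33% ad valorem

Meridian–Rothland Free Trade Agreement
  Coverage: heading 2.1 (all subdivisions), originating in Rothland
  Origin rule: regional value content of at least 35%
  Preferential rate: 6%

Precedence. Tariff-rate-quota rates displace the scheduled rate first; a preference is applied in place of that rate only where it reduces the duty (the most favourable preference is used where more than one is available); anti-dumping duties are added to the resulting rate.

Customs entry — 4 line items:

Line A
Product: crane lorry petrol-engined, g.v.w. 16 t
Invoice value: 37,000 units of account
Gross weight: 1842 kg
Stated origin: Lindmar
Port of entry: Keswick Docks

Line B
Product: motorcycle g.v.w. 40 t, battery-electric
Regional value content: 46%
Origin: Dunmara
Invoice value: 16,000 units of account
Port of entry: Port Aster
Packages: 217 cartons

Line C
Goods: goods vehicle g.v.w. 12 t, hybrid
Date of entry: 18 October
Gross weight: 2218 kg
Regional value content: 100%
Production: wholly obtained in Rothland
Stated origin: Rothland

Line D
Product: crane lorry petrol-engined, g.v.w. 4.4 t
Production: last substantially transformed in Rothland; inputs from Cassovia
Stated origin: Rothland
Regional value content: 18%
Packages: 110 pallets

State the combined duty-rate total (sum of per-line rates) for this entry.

66%

Line A: crane lorry → 2.1; petrol-engined → 2.1.1; g.v.w. 16 t → 2.1.1.1. Scheduled 7%. No special measure applies. → 7%.
Line B: motorcycle → 2.2; battery-electric → 2.2.1; g.v.w. 40 t → 2.2.1.1. Scheduled 23%. Dunmara agreement on 2.2.1.3: 2.2.1.1 not covered. → 23%.
Line C: goods vehicle → 2.3; hybrid → 2.3.2; g.v.w. 12 t → 2.3.2.1. Scheduled 4%. Rothland agreement on 2.2.1: 2.3.2.1 not covered; Rothland agreement on 2.1: 2.3.2.1 not covered. → 4%.
Line D: crane lorry → 2.1; petrol-engined → 2.1.1; g.v.w. 4.4 t → 2.1.1.2. Scheduled 32%. Rothland agreement on 2.2.1: 2.1.1.2 not covered; Rothland agreement on 2.1: RVC < 35%. → 32%.
Sum: 7% + 23% + 4% + 32% = 66%.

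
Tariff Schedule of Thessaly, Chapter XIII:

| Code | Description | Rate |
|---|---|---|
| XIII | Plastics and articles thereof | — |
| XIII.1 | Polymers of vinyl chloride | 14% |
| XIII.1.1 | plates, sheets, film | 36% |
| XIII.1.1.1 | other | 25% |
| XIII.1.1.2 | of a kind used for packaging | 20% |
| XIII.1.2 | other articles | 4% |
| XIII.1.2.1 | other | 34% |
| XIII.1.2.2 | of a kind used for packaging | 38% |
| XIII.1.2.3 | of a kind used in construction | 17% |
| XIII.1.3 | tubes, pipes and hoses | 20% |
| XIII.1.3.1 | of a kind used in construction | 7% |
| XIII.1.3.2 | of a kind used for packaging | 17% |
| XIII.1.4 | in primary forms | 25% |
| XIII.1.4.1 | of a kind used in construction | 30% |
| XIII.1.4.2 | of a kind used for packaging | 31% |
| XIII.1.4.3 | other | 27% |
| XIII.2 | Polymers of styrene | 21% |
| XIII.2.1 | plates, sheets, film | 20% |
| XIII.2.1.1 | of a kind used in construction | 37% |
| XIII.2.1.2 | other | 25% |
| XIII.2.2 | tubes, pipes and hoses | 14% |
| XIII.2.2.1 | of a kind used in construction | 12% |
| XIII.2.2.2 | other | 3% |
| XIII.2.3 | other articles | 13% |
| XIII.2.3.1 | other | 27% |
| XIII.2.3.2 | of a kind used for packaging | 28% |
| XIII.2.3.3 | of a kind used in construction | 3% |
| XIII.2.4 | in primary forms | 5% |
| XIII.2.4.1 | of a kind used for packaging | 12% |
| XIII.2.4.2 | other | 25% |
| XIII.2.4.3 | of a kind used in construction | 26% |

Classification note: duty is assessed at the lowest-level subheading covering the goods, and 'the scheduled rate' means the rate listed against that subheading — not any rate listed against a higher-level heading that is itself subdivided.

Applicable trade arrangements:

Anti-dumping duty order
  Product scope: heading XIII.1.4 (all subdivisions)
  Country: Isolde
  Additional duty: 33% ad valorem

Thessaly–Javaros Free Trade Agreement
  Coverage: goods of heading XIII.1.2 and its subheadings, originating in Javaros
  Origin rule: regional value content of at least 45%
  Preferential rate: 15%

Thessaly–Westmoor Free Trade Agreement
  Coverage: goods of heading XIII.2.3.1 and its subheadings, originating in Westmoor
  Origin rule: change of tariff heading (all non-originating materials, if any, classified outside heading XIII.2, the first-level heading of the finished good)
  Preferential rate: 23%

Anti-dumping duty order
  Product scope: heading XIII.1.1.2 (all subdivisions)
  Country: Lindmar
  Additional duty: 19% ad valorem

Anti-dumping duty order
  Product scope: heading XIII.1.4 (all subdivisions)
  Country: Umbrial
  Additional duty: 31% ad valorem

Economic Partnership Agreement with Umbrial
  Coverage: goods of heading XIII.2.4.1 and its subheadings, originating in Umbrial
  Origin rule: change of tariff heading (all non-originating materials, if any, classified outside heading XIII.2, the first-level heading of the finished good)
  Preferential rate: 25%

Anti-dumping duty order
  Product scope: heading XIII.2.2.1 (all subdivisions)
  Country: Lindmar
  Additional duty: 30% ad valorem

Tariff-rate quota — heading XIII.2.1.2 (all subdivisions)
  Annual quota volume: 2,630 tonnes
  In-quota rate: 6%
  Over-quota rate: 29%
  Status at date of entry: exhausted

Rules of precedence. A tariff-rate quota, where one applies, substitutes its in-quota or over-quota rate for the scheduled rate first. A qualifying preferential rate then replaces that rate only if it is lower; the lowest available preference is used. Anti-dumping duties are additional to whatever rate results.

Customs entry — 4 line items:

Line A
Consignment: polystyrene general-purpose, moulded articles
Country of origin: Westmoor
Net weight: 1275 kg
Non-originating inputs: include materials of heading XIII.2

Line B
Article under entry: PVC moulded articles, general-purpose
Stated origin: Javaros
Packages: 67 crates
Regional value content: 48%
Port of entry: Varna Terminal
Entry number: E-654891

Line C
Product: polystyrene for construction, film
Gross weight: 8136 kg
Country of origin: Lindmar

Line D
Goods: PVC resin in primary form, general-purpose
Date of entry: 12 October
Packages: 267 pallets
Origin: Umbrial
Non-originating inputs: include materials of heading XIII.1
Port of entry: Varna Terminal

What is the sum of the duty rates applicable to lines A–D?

137%

Line A: polystyrene → XIII.2; moulded articles → XIII.2.3; general-purpose → XIII.2.3.1. Scheduled 27%. Westmoor agreement on XIII.2.3.1: CTH not met. → 27%.
Line B: PVC → XIII.1; moulded articles → XIII.1.2; general-purpose → XIII.1.2.1. Scheduled 34%. Javaros agreement on XIII.1.2: RVC ≥ 45% → 15% available; preferential 15%. → 15%.
Line C: polystyrene → XIII.2; film → XIII.2.1; for construction → XIII.2.1.1. Scheduled 37%. No special measure applies. → 37%.
Line D: PVC → XIII.1; resin in primary form → XIII.1.4; general-purpose → XIII.1.4.3. Scheduled 27%. Umbrial agreement on XIII.2.4.1: XIII.1.4.3 not covered; anti-dumping (Umbrial, XIII.1.4): +31%; total 27% + 31% = 58%. → 58%.
Sum: 27% + 15% + 37% + 58% = 137%.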